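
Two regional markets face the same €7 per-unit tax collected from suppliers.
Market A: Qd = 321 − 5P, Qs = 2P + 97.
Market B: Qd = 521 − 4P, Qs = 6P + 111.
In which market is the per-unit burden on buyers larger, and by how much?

Market B, by €2.2.

Market A: pre-tax P* = €32, Q* = 161; post-tax Q = 151; per-unit burden on buyers = €2.
Market B: pre-tax P* = €41, Q* = 357; post-tax Q = 340.2; per-unit burden on buyers = €4.2.
Difference: €2 vs €4.2 → market B is larger by €2.2.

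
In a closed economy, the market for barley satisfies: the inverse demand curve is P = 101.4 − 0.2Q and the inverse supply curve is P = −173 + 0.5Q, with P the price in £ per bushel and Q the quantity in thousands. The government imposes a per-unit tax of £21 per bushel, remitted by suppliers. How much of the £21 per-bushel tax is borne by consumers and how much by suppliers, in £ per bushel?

Inverting to Q(P) form: Qd = 507 − 5P; Qs = 2P + 346.
Before the tax: set 507 − 5P = 2P + 346 → P* = £23, Q* = 392.
With the tax collected from suppliers, supply shifts: Qs = 2(P − 21) + 346.
Solving gives Q = 362 with consumers paying £29 and suppliers receiving £8 (the £21 wedge).
Burden on consumers: £6; on suppliers: £15. (They sum to £21.)

Consumers bear £6 per bushel; suppliers bear £15 per bushel.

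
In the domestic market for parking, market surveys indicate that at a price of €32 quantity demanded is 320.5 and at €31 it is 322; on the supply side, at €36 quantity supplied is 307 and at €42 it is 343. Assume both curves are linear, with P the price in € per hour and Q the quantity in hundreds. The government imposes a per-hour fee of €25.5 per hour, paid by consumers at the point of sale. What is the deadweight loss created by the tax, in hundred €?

Demand slope: (322 − 320.5)/(31 − 32) = -1.5, so Qd = 368.5 − 1.5P.
Supply slope: (343 − 307)/(42 − 36) = 6, so Qs = 6P + 91.
Without the tax, 368.5 − 1.5P = 6P + 91 gives 7.5P = 277.5, so P* = €37 and Q* = 313.
With the tax collected from consumers, demand (in seller-price terms) shifts: Qd = 368.5 − 1.5(P + 25.5).
New equilibrium: consumers pay €57.4, suppliers receive €31.9, Q = 282.4. (Wedge: Pb − Ps = 25.5.)
Quantity falls by |ΔQ| = |313 − 282.4| = 30.6.
DWL = ½ · t · |ΔQ| = ½ · 25.5 · 30.6 = €390.15.

Deadweight loss = €390.15 hundred.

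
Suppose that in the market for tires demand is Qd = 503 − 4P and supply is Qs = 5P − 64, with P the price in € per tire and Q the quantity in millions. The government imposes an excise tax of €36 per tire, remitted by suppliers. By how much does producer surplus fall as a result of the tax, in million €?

Producer surplus falls by €3376 million.

Before the tax: set 503 − 4P = 5P − 64 → P* = €63, Q* = 251.
With the tax collected from suppliers, supply shifts: Qs = 5(P − 36) − 64.
Solving gives Q = 171 with buyers paying €83 and suppliers receiving €47 (the €36 wedge).
ΔPS is the trapezoid between Q = 171 and Q = 251 of height €16: ½ · (251 + 171) · 16 = €3376.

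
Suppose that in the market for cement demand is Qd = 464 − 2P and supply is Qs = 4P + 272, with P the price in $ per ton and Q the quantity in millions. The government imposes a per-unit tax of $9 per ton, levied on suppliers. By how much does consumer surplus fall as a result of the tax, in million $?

Consumer surplus falls by $2364 million.

Without the tax, 464 − 2P = 4P + 272 gives 6P = 192, so P* = $32 and Q* = 400.
With the tax collected from suppliers, supply shifts: Qs = 4(P − 9) + 272.
Solving gives Q = 388 with consumers paying $38 and suppliers receiving $29 (the $9 wedge).
ΔCS is the trapezoid between Q = 388 and Q = 400 of height $6: ½ · (400 + 388) · 6 = $2364.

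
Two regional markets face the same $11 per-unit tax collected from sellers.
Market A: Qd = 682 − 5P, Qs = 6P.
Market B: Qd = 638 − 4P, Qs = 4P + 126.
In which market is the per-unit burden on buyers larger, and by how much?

Market A, by $0.5.

Market A: pre-tax P* = $62, Q* = 372; post-tax Q = 342; per-unit burden on buyers = $6.
Market B: pre-tax P* = $64, Q* = 382; post-tax Q = 360; per-unit burden on buyers = $5.5.
Difference: $6 vs $5.5 → market A is larger by $0.5.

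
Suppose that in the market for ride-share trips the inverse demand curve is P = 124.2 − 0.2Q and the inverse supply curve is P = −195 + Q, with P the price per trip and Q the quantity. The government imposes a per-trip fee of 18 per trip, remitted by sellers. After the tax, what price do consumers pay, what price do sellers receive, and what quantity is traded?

Rewrite in direct form: Qd = 621 − 5P and Qs = P + 195.
Without the tax, 621 − 5P = P + 195 gives 6P = 426, so P* = 71 and Q* = 266.
With the tax collected from sellers, supply shifts: Qs = (P − 18) + 195.
Solving gives Q = 251 with consumers paying 74 and sellers receiving 56 (the 18 wedge).

Consumers pay 74; sellers receive 56; quantity = 251.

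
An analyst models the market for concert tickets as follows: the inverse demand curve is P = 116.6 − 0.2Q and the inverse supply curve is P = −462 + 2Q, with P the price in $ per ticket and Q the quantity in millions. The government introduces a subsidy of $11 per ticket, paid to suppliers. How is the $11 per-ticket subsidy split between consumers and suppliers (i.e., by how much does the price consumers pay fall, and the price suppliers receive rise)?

Consumers gain $1 per ticket; suppliers gain $10 per ticket.

Inverting to Q(P) form: Qd = 583 − 5P; Qs = 0.5P + 231.
Without the subsidy, 583 − 5P = 0.5P + 231 gives 5.5P = 352, so P* = $64 and Q* = 263.
With a per-unit subsidy paid to suppliers, each receives P + 11 per unit sold, so supply becomes Qs = 0.5(P + 11) + 231.
Solving gives Q = 268 with consumers paying $63 and suppliers receiving $74 (the $11 wedge).
Gain to consumers: $1; to suppliers: $10. (They sum to $11.)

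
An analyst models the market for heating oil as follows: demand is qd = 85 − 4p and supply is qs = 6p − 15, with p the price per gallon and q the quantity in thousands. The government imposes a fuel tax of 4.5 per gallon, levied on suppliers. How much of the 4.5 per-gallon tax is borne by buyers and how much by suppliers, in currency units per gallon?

Before the tax: set 85 − 4p = 6p − 15 → p* = 10, q* = 45.
With the tax collected from suppliers, supply shifts: qs = 6(p − 4.5) − 15.
New equilibrium: buyers pay 12.7, suppliers receive 8.2, q = 34.2. (Wedge: pb − ps = 4.5.)
Burden on buyers: 2.7; on suppliers: 1.8. (They sum to 4.5.)
The less price-elastic side of the market bears the larger share of a per-unit tax.

Buyers bear 2.7 per gallon; suppliers bear 1.8 per gallon.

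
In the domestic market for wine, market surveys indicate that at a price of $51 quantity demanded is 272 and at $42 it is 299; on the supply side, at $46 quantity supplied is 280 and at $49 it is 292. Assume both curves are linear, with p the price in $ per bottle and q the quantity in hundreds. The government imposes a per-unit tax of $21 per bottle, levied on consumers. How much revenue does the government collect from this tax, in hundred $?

Demand slope: (299 − 272)/(42 − 51) = -3, so qd = 425 − 3p.
Supply slope: (292 − 280)/(49 − 46) = 4, so qs = 4p + 96.
Without the tax, 425 − 3p = 4p + 96 gives 7p = 329, so p* = $47 and q* = 284.
With the tax collected from consumers, demand (in seller-price terms) shifts: qd = 425 − 3(p + 21).
New equilibrium: consumers pay $59, sellers receive $38, q = 248. (Wedge: pb − ps = 21.)
Revenue = t · Q = 21 · 248 = $5208.

Tax revenue = $5208 hundred.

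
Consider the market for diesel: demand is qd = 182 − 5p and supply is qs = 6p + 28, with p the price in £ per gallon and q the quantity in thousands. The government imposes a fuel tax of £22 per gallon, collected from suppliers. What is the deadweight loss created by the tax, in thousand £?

Deadweight loss = £660 thousand.

Before the tax: set 182 − 5p = 6p + 28 → p* = £14, q* = 112.
With the tax collected from suppliers, supply shifts: qs = 6(p − 22) + 28.
Solving gives q = 52 with buyers paying £26 and suppliers receiving £4 (the £22 wedge).
Quantity falls by |ΔQ| = |112 − 52| = 60.
DWL = ½ · t · |ΔQ| = ½ · 22 · 60 = £660.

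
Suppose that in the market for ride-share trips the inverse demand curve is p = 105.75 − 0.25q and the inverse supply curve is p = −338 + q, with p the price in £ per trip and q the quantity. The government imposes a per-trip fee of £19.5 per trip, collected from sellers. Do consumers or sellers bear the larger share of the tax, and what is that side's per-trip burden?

Sellers bear the larger share: £15.6 per trip.

Inverting to q(p) form: qd = 423 − 4p; qs = p + 338.
Without the tax, 423 − 4p = p + 338 gives 5p = 85, so p* = £17 and q* = 355.
With the tax collected from sellers, supply shifts: qs = (p − 19.5) + 338.
New equilibrium: consumers pay £20.9, sellers receive £1.4, q = 339.4. (Wedge: pb − ps = 19.5.)
Per-trip burden: consumers £3.9, sellers £15.6.
Sellers take the larger share because supply is less price-elastic here (demand slope 4 vs supply slope 1).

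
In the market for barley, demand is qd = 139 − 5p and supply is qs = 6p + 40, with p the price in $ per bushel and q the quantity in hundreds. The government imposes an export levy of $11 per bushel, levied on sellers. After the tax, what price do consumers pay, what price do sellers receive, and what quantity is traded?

Before the tax: set 139 − 5p = 6p + 40 → p* = $9, q* = 94.
With the tax collected from sellers, supply shifts: qs = 6(p − 11) + 40.
Solving gives q = 64 with consumers paying $15 and sellers receiving $4 (the $11 wedge).

Consumers pay $15; sellers receive $4; quantity = 64.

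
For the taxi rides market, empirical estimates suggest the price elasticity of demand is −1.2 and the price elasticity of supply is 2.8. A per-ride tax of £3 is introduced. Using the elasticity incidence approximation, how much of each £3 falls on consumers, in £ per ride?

Incidence ratio: consumers' share ≈ εs / (εs + |εd|) = 2.8 / (2.8 + 1.2) = 0.7.
So consumers bear ≈ 0.7 × £3 = £2.1; suppliers bear £0.9.

Consumers bear ≈ £2.1 per ride.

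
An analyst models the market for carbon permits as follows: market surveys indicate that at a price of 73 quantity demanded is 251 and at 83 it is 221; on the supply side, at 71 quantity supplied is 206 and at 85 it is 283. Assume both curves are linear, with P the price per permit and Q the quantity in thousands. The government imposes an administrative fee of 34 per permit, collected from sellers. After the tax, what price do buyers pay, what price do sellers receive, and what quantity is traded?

Demand slope: (221 − 251)/(83 − 73) = -3, so Qd = 470 − 3P.
Supply slope: (283 − 206)/(85 − 71) = 5.5, so Qs = 5.5P − 184.5.
Without the tax, 470 − 3P = 5.5P − 184.5 gives 8.5P = 654.5, so P* = 77 and Q* = 239.
With the tax collected from sellers, supply shifts: Qs = 5.5(P − 34) − 184.5.
Solving gives Q = 173 with buyers paying 99 and sellers receiving 65 (the 34 wedge).
The less price-elastic side of the market bears the larger share of a per-unit tax.

Buyers pay 99; sellers receive 65; quantity = 173.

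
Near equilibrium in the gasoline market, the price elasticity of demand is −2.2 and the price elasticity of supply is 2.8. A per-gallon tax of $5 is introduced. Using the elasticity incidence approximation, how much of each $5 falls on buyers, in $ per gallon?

Incidence ratio: buyers' share ≈ εs / (εs + |εd|) = 2.8 / (2.8 + 2.2) = 0.56.
So buyers bear ≈ 0.56 × $5 = $2.8; sellers bear $2.2.

Buyers bear ≈ $2.8 per gallon.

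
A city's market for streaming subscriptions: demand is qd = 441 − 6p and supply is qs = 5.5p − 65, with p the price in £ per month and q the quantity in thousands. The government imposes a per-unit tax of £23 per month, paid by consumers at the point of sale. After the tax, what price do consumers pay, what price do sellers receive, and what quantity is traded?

Before the tax: set 441 − 6p = 5.5p − 65 → p* = £44, q* = 177.
With the tax collected from consumers, demand (in seller-price terms) shifts: qd = 441 − 6(p + 23).
Solving gives q = 111 with consumers paying £55 and sellers receiving £32 (the £23 wedge).

Consumers pay £55; sellers receive £32; quantity = 111.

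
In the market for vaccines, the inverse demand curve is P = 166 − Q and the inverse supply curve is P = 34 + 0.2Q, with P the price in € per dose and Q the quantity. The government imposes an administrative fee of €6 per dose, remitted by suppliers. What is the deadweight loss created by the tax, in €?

Deadweight loss = €15.

Inverting to Q(P) form: Qd = 166 − P; Qs = 5P − 170.
Before the tax: set 166 − P = 5P − 170 → P* = €56, Q* = 110.
With the tax collected from suppliers, supply shifts: Qs = 5(P − 6) − 170.
New equilibrium: consumers pay €61, suppliers receive €55, Q = 105. (Wedge: Pb − Ps = 6.)
Quantity falls by |ΔQ| = |110 − 105| = 5.
DWL = ½ · t · |ΔQ| = ½ · 6 · 5 = €15.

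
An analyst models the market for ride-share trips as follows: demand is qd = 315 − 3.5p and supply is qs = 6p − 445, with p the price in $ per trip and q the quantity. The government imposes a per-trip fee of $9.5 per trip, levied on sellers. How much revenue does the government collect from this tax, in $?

Tax revenue = $133.

Without the tax, 315 − 3.5p = 6p − 445 gives 9.5p = 760, so p* = $80 and q* = 35.
With the tax collected from sellers, supply shifts: qs = 6(p − 9.5) − 445.
New equilibrium: consumers pay $86, sellers receive $76.5, q = 14. (Wedge: pb − ps = 9.5.)
Revenue = t · Q = 9.5 · 14 = $133.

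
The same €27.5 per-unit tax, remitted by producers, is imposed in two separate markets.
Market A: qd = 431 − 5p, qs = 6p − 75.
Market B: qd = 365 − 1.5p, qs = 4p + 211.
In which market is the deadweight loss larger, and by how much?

Market A, by €618.75.

Market A: pre-tax p* = €46, q* = 201; post-tax q = 126; deadweight loss = €1031.25.
Market B: pre-tax p* = €28, q* = 323; post-tax q = 293; deadweight loss = €412.5.
Difference: €1031.25 vs €412.5 → market A is larger by €618.75.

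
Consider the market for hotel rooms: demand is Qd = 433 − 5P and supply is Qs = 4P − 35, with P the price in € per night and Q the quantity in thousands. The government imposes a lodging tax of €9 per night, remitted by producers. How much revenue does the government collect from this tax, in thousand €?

Without the tax, 433 − 5P = 4P − 35 gives 9P = 468, so P* = €52 and Q* = 173.
With the tax collected from producers, supply shifts: Qs = 4(P − 9) − 35.
Solving gives Q = 153 with consumers paying €56 and producers receiving €47 (the €9 wedge).
Revenue = t · Q = 9 · 153 = €1377.

Tax revenue = €1377 thousand.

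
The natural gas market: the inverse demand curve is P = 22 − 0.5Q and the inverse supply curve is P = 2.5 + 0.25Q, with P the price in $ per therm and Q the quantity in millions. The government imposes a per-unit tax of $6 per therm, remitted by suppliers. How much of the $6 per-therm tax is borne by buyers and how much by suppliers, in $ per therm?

Buyers bear $4 per therm; suppliers bear $2 per therm.

Inverting to Q(P) form: Qd = 44 − 2P; Qs = 4P − 10.
Without the tax, 44 − 2P = 4P − 10 gives 6P = 54, so P* = $9 and Q* = 26.
With the tax collected from suppliers, supply shifts: Qs = 4(P − 6) − 10.
New equilibrium: buyers pay $13, suppliers receive $7, Q = 18. (Wedge: Pb − Ps = 6.)
Burden on buyers: $4; on suppliers: $2. (They sum to $6.)
The less price-elastic side of the market bears the larger share of a per-unit tax.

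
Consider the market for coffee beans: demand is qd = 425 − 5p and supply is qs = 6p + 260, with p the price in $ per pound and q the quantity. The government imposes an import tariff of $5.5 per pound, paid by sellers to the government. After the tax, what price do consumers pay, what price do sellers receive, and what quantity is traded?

Before the tax: set 425 − 5p = 6p + 260 → p* = $15, q* = 350.
With the tax collected from sellers, supply shifts: qs = 6(p − 5.5) + 260.
New equilibrium: consumers pay $18, sellers receive $12.5, q = 335. (Wedge: pb − ps = 5.5.)

Consumers pay $18; sellers receive $12.5; quantity = 335.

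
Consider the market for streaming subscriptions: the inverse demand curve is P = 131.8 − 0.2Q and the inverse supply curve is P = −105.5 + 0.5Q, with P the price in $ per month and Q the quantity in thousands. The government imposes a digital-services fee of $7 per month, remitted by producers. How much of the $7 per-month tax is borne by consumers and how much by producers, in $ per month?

Inverting to Q(P) form: Qd = 659 − 5P; Qs = 2P + 211.
Without the tax, 659 − 5P = 2P + 211 gives 7P = 448, so P* = $64 and Q* = 339.
With the tax collected from producers, supply shifts: Qs = 2(P − 7) + 211.
Solving gives Q = 329 with consumers paying $66 and producers receiving $59 (the $7 wedge).
Burden on consumers: $2; on producers: $5. (They sum to $7.)
The less price-elastic side of the market bears the larger share of a per-unit tax.

Consumers bear $2 per month; producers bear $5 per month.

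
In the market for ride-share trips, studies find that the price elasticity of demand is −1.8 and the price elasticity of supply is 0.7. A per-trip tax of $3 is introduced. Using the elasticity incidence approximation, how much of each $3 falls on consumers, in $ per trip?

Consumers bear ≈ $0.84 per trip.

Incidence ratio: consumers' share ≈ εs / (εs + |εd|) = 0.7 / (0.7 + 1.8) = 0.28.
So consumers bear ≈ 0.28 × $3 = $0.84; sellers bear $2.16.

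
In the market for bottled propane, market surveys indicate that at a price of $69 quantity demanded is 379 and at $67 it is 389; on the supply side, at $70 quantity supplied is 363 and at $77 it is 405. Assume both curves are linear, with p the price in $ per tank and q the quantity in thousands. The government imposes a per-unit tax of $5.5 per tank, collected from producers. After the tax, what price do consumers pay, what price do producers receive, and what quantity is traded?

Demand slope: (389 − 379)/(67 − 69) = -5, so qd = 724 − 5p.
Supply slope: (405 − 363)/(77 − 70) = 6, so qs = 6p − 57.
Without the tax, 724 − 5p = 6p − 57 gives 11p = 781, so p* = $71 and q* = 369.
With the tax collected from producers, supply shifts: qs = 6(p − 5.5) − 57.
Solving gives q = 354 with consumers paying $74 and producers receiving $68.5 (the $5.5 wedge).
The less price-elastic side of the market bears the larger share of a per-unit tax.

Consumers pay $74; producers receive $68.5; quantity = 354.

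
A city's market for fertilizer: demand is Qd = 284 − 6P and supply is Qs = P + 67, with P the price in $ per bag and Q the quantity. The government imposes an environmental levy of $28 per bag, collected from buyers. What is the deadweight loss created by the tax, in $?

Without the tax, 284 − 6P = P + 67 gives 7P = 217, so P* = $31 and Q* = 98.
With the tax collected from buyers, demand (in seller-price terms) shifts: Qd = 284 − 6(P + 28).
New equilibrium: buyers pay $35, suppliers receive $7, Q = 74. (Wedge: Pb − Ps = 28.)
Quantity falls by |ΔQ| = |98 − 74| = 24.
DWL = ½ · t · |ΔQ| = ½ · 28 · 24 = $336.

Deadweight loss = $336.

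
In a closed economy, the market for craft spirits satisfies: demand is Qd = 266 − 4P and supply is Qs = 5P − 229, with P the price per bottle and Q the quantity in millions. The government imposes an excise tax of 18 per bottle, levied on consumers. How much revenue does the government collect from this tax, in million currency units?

Before the tax: set 266 − 4P = 5P − 229 → P* = 55, Q* = 46.
With the tax collected from consumers, demand (in seller-price terms) shifts: Qd = 266 − 4(P + 18).
New equilibrium: consumers pay 65, producers receive 47, Q = 6. (Wedge: Pb − Ps = 18.)
Revenue = t · Q = 18 · 6 = 108.

Tax revenue = 108 million.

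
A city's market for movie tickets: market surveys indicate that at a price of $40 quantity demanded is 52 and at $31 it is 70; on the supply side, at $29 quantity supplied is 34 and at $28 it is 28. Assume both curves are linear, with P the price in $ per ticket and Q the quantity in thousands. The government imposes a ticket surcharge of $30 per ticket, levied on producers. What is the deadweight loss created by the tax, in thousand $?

Deadweight loss = $675 thousand.

Demand slope: (70 − 52)/(31 − 40) = -2, so Qd = 132 − 2P.
Supply slope: (28 − 34)/(28 − 29) = 6, so Qs = 6P − 140.
Before the tax: set 132 − 2P = 6P − 140 → P* = $34, Q* = 64.
With the tax collected from producers, supply shifts: Qs = 6(P − 30) − 140.
New equilibrium: consumers pay $56.5, producers receive $26.5, Q = 19. (Wedge: Pb − Ps = 30.)
Quantity falls by |ΔQ| = |64 − 19| = 45.
DWL = ½ · t · |ΔQ| = ½ · 30 · 45 = $675.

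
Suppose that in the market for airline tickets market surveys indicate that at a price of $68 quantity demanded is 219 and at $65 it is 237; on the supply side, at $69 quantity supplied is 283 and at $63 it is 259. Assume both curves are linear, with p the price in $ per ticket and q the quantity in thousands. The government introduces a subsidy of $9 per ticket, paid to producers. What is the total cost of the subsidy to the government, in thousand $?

Government outlay = $2489.4 thousand.

Demand slope: (237 − 219)/(65 − 68) = -6, so qd = 627 − 6p.
Supply slope: (259 − 283)/(63 − 69) = 4, so qs = 4p + 7.
Without the subsidy, 627 − 6p = 4p + 7 gives 10p = 620, so p* = $62 and q* = 255.
With a per-unit subsidy paid to producers, each receives p + 9 per unit sold, so supply becomes qs = 4(p + 9) + 7.
Solving gives q = 276.6 with consumers paying $58.4 and producers receiving $67.4 (the $9 wedge).
Outlay = t · Q = 9 · 276.6 = $2489.4.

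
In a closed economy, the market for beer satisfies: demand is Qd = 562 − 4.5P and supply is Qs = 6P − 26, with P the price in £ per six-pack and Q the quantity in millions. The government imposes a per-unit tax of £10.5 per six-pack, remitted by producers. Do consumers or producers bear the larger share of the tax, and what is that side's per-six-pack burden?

Before the tax: set 562 − 4.5P = 6P − 26 → P* = £56, Q* = 310.
With the tax collected from producers, supply shifts: Qs = 6(P − 10.5) − 26.
Solving gives Q = 283 with consumers paying £62 and producers receiving £51.5 (the £10.5 wedge).
Per-six-pack burden: consumers £6, producers £4.5.
Consumers take the larger share because demand is less price-elastic here (demand slope 4.5 vs supply slope 6).

Consumers bear the larger share: £6 per six-pack.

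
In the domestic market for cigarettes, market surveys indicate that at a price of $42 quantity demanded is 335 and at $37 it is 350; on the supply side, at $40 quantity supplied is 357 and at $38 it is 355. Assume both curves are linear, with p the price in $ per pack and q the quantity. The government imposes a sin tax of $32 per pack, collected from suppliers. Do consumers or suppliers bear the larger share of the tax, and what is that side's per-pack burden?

Suppliers bear the larger share: $24 per pack.

Demand slope: (350 − 335)/(37 − 42) = -3, so qd = 461 − 3p.
Supply slope: (355 − 357)/(38 − 40) = 1, so qs = p + 317.
Without the tax, 461 − 3p = p + 317 gives 4p = 144, so p* = $36 and q* = 353.
With the tax collected from suppliers, supply shifts: qs = (p − 32) + 317.
Solving gives q = 329 with consumers paying $44 and suppliers receiving $12 (the $32 wedge).
Per-pack burden: consumers $8, suppliers $24.
Suppliers take the larger share because supply is less price-elastic here (demand slope 3 vs supply slope 1).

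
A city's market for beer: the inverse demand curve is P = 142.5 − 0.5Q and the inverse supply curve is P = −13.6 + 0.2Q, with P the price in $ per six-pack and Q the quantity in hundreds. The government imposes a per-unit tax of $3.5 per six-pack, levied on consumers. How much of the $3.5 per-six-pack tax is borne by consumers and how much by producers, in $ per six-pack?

Inverting to Q(P) form: Qd = 285 − 2P; Qs = 5P + 68.
Without the tax, 285 − 2P = 5P + 68 gives 7P = 217, so P* = $31 and Q* = 223.
With the tax collected from consumers, demand (in seller-price terms) shifts: Qd = 285 − 2(P + 3.5).
Solving gives Q = 218 with consumers paying $33.5 and producers receiving $30 (the $3.5 wedge).
Burden on consumers: $2.5; on producers: $1. (They sum to $3.5.)

Consumers bear $2.5 per six-pack; producers bear $1 per six-pack.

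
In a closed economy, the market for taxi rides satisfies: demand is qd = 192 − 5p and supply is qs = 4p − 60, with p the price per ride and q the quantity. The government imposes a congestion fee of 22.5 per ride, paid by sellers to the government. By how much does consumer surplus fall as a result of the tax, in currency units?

Consumer surplus falls by 270.

Before the tax: set 192 − 5p = 4p − 60 → p* = 28, q* = 52.
With the tax collected from sellers, supply shifts: qs = 4(p − 22.5) − 60.
New equilibrium: consumers pay 38, sellers receive 15.5, q = 2. (Wedge: pb − ps = 22.5.)
ΔCS is the trapezoid between Q = 2 and Q = 52 of height 10: ½ · (52 + 2) · 10 = 270.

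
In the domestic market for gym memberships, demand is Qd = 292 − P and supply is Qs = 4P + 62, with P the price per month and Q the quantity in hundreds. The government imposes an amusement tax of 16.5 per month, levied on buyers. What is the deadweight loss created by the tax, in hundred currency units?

Without the tax, 292 − P = 4P + 62 gives 5P = 230, so P* = 46 and Q* = 246.
With the tax collected from buyers, demand (in seller-price terms) shifts: Qd = 292 − (P + 16.5).
New equilibrium: buyers pay 59.2, sellers receive 42.7, Q = 232.8. (Wedge: Pb − Ps = 16.5.)
Quantity falls by |ΔQ| = |246 − 232.8| = 13.2.
DWL = ½ · t · |ΔQ| = ½ · 16.5 · 13.2 = 108.9.

Deadweight loss = 108.9 hundred.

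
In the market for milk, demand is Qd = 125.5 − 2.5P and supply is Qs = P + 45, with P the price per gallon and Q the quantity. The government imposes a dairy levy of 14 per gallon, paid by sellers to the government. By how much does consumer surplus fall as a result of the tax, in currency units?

Consumer surplus falls by 252.

Before the tax: set 125.5 − 2.5P = P + 45 → P* = 23, Q* = 68.
With the tax collected from sellers, supply shifts: Qs = (P − 14) + 45.
New equilibrium: consumers pay 27, sellers receive 13, Q = 58. (Wedge: Pb − Ps = 14.)
ΔCS is the trapezoid between Q = 58 and Q = 68 of height 4: ½ · (68 + 58) · 4 = 252.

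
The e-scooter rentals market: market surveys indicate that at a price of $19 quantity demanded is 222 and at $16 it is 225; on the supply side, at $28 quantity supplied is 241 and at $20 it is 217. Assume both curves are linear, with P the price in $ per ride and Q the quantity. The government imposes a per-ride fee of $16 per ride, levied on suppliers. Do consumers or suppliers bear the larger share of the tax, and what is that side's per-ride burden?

Demand slope: (225 − 222)/(16 − 19) = -1, so Qd = 241 − P.
Supply slope: (217 − 241)/(20 − 28) = 3, so Qs = 3P + 157.
Without the tax, 241 − P = 3P + 157 gives 4P = 84, so P* = $21 and Q* = 220.
With the tax collected from suppliers, supply shifts: Qs = 3(P − 16) + 157.
Solving gives Q = 208 with consumers paying $33 and suppliers receiving $17 (the $16 wedge).
Per-ride burden: consumers $12, suppliers $4.
Consumers take the larger share because demand is less price-elastic here (demand slope 1 vs supply slope 3).
The less price-elastic side of the market bears the larger share of a per-unit tax.

Consumers bear the larger share: $12 per ride.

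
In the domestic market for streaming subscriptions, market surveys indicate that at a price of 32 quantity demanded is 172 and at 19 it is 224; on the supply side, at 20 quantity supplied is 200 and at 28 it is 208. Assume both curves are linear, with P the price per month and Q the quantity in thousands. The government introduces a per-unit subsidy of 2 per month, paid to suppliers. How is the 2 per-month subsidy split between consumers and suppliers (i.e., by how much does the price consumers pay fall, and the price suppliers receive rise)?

Demand slope: (224 − 172)/(19 − 32) = -4, so Qd = 300 − 4P.
Supply slope: (208 − 200)/(28 − 20) = 1, so Qs = P + 180.
Before the subsidy: set 300 − 4P = P + 180 → P* = 24, Q* = 204.
With a per-unit subsidy paid to suppliers, each receives P + 2 per unit sold, so supply becomes Qs = (P + 2) + 180.
New equilibrium: consumers pay 23.6, suppliers receive 25.6, Q = 205.6. (Wedge: Pb − Ps = −2.)
Gain to consumers: 0.4; to suppliers: 1.6. (They sum to 2.)

Consumers gain 0.4 per month; suppliers gain 1.6 per month.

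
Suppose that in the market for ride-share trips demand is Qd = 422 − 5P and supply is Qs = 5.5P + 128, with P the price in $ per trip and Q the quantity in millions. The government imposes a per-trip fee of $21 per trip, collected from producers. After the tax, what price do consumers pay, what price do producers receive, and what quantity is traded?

Consumers pay $39; producers receive $18; quantity = 227.

Before the tax: set 422 − 5P = 5.5P + 128 → P* = $28, Q* = 282.
With the tax collected from producers, supply shifts: Qs = 5.5(P − 21) + 128.
New equilibrium: consumers pay $39, producers receive $18, Q = 227. (Wedge: Pb − Ps = 21.)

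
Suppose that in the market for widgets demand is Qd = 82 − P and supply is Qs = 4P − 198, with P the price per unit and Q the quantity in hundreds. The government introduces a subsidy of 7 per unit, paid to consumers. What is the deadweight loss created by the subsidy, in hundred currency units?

Deadweight loss = 19.6 hundred.

Before the subsidy: set 82 − P = 4P − 198 → P* = 56, Q* = 26.
With a per-unit subsidy paid to consumers, each effectively pays P − 7, so demand becomes Qd = 82 − (P − 7).
New equilibrium: consumers pay 50.4, producers receive 57.4, Q = 31.6. (Wedge: Pb − Ps = −7.)
Quantity rises by |ΔQ| = |26 − 31.6| = 5.6.
DWL = ½ · t · |ΔQ| = ½ · 7 · 5.6 = 19.6.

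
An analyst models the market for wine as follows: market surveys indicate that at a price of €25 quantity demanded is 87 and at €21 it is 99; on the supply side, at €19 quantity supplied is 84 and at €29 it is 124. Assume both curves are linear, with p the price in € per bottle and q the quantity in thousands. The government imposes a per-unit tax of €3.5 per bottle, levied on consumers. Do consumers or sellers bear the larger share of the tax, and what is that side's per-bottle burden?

Demand slope: (99 − 87)/(21 − 25) = -3, so qd = 162 − 3p.
Supply slope: (124 − 84)/(29 − 19) = 4, so qs = 4p + 8.
Before the tax: set 162 − 3p = 4p + 8 → p* = €22, q* = 96.
With the tax collected from consumers, demand (in seller-price terms) shifts: qd = 162 − 3(p + 3.5).
New equilibrium: consumers pay €24, sellers receive €20.5, q = 90. (Wedge: pb − ps = 3.5.)
Per-bottle burden: consumers €2, sellers €1.5.
Consumers take the larger share because demand is less price-elastic here (demand slope 3 vs supply slope 4).
The less price-elastic side of the market bears the larger share of a per-unit tax.

Consumers bear the larger share: €2 per bottle.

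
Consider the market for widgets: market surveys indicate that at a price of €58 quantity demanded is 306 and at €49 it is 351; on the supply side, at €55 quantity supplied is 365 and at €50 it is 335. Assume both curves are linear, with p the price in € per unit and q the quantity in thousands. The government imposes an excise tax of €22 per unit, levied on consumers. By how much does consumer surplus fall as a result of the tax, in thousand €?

Consumer surplus falls by €3732 thousand.

Demand slope: (351 − 306)/(49 − 58) = -5, so qd = 596 − 5p.
Supply slope: (335 − 365)/(50 − 55) = 6, so qs = 6p + 35.
Without the tax, 596 − 5p = 6p + 35 gives 11p = 561, so p* = €51 and q* = 341.
With the tax collected from consumers, demand (in seller-price terms) shifts: qd = 596 − 5(p + 22).
Solving gives q = 281 with consumers paying €63 and suppliers receiving €41 (the €22 wedge).
ΔCS is the trapezoid between Q = 281 and Q = 341 of height €12: ½ · (341 + 281) · 12 = €3732.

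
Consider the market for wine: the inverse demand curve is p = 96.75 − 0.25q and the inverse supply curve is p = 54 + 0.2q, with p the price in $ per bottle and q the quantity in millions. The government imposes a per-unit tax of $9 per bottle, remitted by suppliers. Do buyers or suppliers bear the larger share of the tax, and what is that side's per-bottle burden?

Rewrite in direct form: qd = 387 − 4p and qs = 5p − 270.
Without the tax, 387 − 4p = 5p − 270 gives 9p = 657, so p* = $73 and q* = 95.
With the tax collected from suppliers, supply shifts: qs = 5(p − 9) − 270.
Solving gives q = 75 with buyers paying $78 and suppliers receiving $69 (the $9 wedge).
Per-bottle burden: buyers $5, suppliers $4.
Buyers take the larger share because demand is less price-elastic here (demand slope 4 vs supply slope 5).

Buyers bear the larger share: $5 per bottle.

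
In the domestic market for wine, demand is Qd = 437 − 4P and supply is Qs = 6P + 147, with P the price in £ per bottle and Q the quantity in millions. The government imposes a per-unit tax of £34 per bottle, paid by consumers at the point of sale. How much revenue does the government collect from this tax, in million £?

Before the tax: set 437 − 4P = 6P + 147 → P* = £29, Q* = 321.
With the tax collected from consumers, demand (in seller-price terms) shifts: Qd = 437 − 4(P + 34).
New equilibrium: consumers pay £49.4, sellers receive £15.4, Q = 239.4. (Wedge: Pb − Ps = 34.)
Revenue = t · Q = 34 · 239.4 = £8139.6.

Tax revenue = £8139.6 million.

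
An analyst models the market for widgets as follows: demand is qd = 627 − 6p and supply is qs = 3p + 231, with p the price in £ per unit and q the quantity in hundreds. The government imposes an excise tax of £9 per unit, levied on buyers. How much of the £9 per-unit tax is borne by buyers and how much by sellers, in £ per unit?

Without the tax, 627 − 6p = 3p + 231 gives 9p = 396, so p* = £44 and q* = 363.
With the tax collected from buyers, demand (in seller-price terms) shifts: qd = 627 − 6(p + 9).
Solving gives q = 345 with buyers paying £47 and sellers receiving £38 (the £9 wedge).
Burden on buyers: £3; on sellers: £6. (They sum to £9.)
The less price-elastic side of the market bears the larger share of a per-unit tax.

Buyers bear £3 per unit; sellers bear £6 per unit.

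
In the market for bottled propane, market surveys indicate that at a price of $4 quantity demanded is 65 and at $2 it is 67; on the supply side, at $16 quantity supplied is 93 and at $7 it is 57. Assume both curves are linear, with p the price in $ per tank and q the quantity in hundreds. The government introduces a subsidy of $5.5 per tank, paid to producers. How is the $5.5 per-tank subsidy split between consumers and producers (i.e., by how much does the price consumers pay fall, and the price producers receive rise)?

Consumers gain $4.4 per tank; producers gain $1.1 per tank.

Demand slope: (67 − 65)/(2 − 4) = -1, so qd = 69 − p.
Supply slope: (57 − 93)/(7 − 16) = 4, so qs = 4p + 29.
Without the subsidy, 69 − p = 4p + 29 gives 5p = 40, so p* = $8 and q* = 61.
With a per-unit subsidy paid to producers, each receives p + 5.5 per unit sold, so supply becomes qs = 4(p + 5.5) + 29.
Solving gives q = 65.4 with consumers paying $3.6 and producers receiving $9.1 (the $5.5 wedge).
Gain to consumers: $4.4; to producers: $1.1. (They sum to $5.5.)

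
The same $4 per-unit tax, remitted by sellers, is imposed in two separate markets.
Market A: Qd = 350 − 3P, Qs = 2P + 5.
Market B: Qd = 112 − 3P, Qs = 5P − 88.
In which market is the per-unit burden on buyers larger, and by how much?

Market B, by $0.9.

Market A: pre-tax P* = $69, Q* = 143; post-tax Q = 138.2; per-unit burden on buyers = $1.6.
Market B: pre-tax P* = $25, Q* = 37; post-tax Q = 29.5; per-unit burden on buyers = $2.5.
Difference: $1.6 vs $2.5 → market B is larger by $0.9.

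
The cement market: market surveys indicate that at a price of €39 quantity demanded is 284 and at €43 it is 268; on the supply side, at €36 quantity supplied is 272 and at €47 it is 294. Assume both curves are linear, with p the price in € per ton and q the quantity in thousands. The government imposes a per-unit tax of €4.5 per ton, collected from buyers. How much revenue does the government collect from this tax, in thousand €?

Demand slope: (268 − 284)/(43 − 39) = -4, so qd = 440 − 4p.
Supply slope: (294 − 272)/(47 − 36) = 2, so qs = 2p + 200.
Before the tax: set 440 − 4p = 2p + 200 → p* = €40, q* = 280.
With the tax collected from buyers, demand (in seller-price terms) shifts: qd = 440 − 4(p + 4.5).
New equilibrium: buyers pay €41.5, sellers receive €37, q = 274. (Wedge: pb − ps = 4.5.)
Revenue = t · Q = 4.5 · 274 = €1233.

Tax revenue = €1233 thousand.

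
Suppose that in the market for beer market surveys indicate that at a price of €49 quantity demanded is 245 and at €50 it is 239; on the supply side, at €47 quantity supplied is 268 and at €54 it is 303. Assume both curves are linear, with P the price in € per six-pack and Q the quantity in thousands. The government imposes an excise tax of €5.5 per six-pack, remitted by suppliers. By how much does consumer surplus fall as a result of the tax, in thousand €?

Consumer surplus falls by €638.75 thousand.

Demand slope: (239 − 245)/(50 − 49) = -6, so Qd = 539 − 6P.
Supply slope: (303 − 268)/(54 − 47) = 5, so Qs = 5P + 33.
Without the tax, 539 − 6P = 5P + 33 gives 11P = 506, so P* = €46 and Q* = 263.
With the tax collected from suppliers, supply shifts: Qs = 5(P − 5.5) + 33.
Solving gives Q = 248 with consumers paying €48.5 and suppliers receiving €43 (the €5.5 wedge).
ΔCS is the trapezoid between Q = 248 and Q = 263 of height €2.5: ½ · (263 + 248) · 2.5 = €638.75.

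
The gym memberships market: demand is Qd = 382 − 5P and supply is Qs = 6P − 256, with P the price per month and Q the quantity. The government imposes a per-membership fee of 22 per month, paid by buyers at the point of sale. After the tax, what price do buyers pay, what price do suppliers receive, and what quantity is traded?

Buyers pay 70; suppliers receive 48; quantity = 32.

Before the tax: set 382 − 5P = 6P − 256 → P* = 58, Q* = 92.
With the tax collected from buyers, demand (in seller-price terms) shifts: Qd = 382 − 5(P + 22).
Solving gives Q = 32 with buyers paying 70 and suppliers receiving 48 (the 22 wedge).
The less price-elastic side of the market bears the larger share of a per-unit tax.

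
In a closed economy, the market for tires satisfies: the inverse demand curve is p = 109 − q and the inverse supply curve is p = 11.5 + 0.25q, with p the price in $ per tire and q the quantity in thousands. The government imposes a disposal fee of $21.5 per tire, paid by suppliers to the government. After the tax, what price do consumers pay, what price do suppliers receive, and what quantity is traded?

Consumers pay $48.2; suppliers receive $26.7; quantity = 60.8.

Rewrite in direct form: qd = 109 − p and qs = 4p − 46.
Without the tax, 109 − p = 4p − 46 gives 5p = 155, so p* = $31 and q* = 78.
With the tax collected from suppliers, supply shifts: qs = 4(p − 21.5) − 46.
New equilibrium: consumers pay $48.2, suppliers receive $26.7, q = 60.8. (Wedge: pb − ps = 21.5.)
The less price-elastic side of the market bears the larger share of a per-unit tax.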